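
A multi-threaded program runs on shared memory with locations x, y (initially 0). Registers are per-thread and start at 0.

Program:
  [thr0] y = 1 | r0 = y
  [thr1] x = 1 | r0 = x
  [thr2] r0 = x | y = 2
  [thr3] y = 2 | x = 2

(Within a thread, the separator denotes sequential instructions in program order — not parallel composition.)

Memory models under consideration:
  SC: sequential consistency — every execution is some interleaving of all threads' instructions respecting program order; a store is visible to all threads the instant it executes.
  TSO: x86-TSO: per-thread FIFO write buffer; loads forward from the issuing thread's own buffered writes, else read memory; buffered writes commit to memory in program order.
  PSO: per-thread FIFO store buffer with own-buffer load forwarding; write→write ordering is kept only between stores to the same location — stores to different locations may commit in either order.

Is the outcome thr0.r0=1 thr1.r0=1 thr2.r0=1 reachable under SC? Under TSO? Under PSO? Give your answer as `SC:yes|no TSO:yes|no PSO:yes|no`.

SC:yes TSO:yes PSO:yes

outcome vector order: (thr0.r0,thr1.r0,thr2.r0)
SC: 12 outcomes — {(1,1,0) (1,1,1) (1,1,2) (1,2,0) (1,2,1) (1,2,2) (2,1,0) (2,1,1) (2,1,2) (2,2,0) (2,2,1) (2,2,2)}
TSO: 12 outcomes — {(1,1,0) (1,1,1) (1,1,2) (1,2,0) (1,2,1) (1,2,2) (2,1,0) (2,1,1) (2,1,2) (2,2,0) (2,2,1) (2,2,2)}
PSO: 12 outcomes — {(1,1,0) (1,1,1) (1,1,2) (1,2,0) (1,2,1) (1,2,2) (2,1,0) (2,1,1) (2,1,2) (2,2,0) (2,2,1) (2,2,2)}
target (1,1,1) ∈ {SC,TSO,PSO}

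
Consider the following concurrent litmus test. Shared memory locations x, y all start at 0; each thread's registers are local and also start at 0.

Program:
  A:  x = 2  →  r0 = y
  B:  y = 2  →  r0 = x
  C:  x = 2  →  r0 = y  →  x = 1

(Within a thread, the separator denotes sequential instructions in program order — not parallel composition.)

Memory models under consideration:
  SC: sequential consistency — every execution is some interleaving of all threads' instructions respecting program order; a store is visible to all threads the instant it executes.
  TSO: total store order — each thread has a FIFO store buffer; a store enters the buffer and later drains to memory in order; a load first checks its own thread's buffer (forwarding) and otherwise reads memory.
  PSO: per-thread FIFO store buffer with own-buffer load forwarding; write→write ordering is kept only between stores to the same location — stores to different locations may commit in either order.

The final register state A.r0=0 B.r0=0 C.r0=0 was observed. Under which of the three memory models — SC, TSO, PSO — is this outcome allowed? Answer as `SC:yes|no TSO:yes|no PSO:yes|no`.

outcome vector order: (A.r0,B.r0,C.r0)
SC (9): (0,1,0); (0,1,2); (0,2,0); (0,2,2); (2,0,2); (2,1,0); (2,1,2); (2,2,0); (2,2,2)
TSO (12): (0,0,0); (0,0,2); (0,1,0); (0,1,2); (0,2,0); (0,2,2); (2,0,0); (2,0,2); (2,1,0); (2,1,2); (2,2,0); (2,2,2)
PSO (12): (0,0,0); (0,0,2); (0,1,0); (0,1,2); (0,2,0); (0,2,2); (2,0,0); (2,0,2); (2,1,0); (2,1,2); (2,2,0); (2,2,2)
target (0,0,0) ∈ {TSO,PSO}

SC:no TSO:yes PSO:yes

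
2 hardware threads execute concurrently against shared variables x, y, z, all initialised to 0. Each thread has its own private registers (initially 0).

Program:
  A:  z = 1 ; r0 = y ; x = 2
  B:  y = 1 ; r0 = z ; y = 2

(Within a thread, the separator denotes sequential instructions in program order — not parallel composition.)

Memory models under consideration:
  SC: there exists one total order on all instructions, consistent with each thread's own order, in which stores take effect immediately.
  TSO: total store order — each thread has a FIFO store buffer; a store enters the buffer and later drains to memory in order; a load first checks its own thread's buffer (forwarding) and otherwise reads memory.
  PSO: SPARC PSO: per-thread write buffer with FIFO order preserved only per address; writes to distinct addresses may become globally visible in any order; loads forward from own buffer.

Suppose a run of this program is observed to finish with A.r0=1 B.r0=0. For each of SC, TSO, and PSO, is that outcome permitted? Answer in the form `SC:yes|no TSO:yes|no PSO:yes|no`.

outcome vector order: (A.r0,B.r0)
SC (5): (0,1), (1,0), (1,1), (2,0), (2,1)
TSO (6): (0,0), (0,1), (1,0), (1,1), (2,0), (2,1)
PSO (6): (0,0), (0,1), (1,0), (1,1), (2,0), (2,1)
target (1,0) ∈ {SC,TSO,PSO}

SC:yes TSO:yes PSO:yes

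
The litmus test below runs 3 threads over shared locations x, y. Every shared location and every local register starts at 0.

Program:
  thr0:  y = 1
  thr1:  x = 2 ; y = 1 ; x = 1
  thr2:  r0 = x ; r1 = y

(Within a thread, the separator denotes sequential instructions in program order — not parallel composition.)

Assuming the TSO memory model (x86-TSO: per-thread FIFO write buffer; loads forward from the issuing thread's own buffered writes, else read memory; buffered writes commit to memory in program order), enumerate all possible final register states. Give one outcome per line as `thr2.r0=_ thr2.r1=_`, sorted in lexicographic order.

thr2.r0=0 thr2.r1=0
thr2.r0=0 thr2.r1=1
thr2.r0=1 thr2.r1=1
thr2.r0=2 thr2.r1=0
thr2.r0=2 thr2.r1=1

outcome vector order: (thr2.r0,thr2.r1)
|TSO outcomes| = 5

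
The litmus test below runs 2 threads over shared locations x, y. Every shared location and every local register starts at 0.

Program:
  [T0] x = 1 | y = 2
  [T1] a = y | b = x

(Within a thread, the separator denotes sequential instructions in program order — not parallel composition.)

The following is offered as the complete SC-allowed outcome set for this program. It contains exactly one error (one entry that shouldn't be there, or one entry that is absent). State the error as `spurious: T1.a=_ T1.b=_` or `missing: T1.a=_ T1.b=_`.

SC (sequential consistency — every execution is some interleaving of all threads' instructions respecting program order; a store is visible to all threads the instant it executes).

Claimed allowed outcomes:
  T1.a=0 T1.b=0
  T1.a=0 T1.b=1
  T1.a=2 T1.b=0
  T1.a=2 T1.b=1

outcome vector order: (T1.a,T1.b)
[SC] allowed = {00, 01, 21}
claimed∖SC = {20}

spurious: T1.a=2 T1.b=0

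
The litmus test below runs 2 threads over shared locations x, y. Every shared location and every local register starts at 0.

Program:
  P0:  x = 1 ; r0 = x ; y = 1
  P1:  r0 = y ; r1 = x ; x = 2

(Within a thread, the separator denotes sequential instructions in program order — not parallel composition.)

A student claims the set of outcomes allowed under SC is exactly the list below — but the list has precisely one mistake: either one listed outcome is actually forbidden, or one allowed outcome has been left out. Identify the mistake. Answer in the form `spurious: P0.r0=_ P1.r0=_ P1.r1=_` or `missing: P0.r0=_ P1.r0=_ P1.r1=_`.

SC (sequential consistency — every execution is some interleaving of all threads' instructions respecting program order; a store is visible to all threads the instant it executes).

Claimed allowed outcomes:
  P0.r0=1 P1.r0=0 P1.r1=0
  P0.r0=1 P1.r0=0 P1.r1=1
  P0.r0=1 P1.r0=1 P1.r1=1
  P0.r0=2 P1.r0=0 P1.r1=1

outcome vector order: (P0.r0,P1.r0,P1.r1)
under SC → <1 0 0> <1 0 1> <1 1 1> <2 0 0> <2 0 1>
SC∖claimed = {<2 0 0>}

missing: P0.r0=2 P1.r0=0 P1.r1=0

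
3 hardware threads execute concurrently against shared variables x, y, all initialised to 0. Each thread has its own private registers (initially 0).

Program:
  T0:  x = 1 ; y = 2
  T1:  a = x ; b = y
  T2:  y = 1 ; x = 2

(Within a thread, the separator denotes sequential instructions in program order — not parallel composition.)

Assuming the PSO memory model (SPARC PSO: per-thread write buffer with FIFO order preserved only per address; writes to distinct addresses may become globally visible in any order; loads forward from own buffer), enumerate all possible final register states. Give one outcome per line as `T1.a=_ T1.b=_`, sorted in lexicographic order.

T1.a=0 T1.b=0
T1.a=0 T1.b=1
T1.a=0 T1.b=2
T1.a=1 T1.b=0
T1.a=1 T1.b=1
T1.a=1 T1.b=2
T1.a=2 T1.b=0
T1.a=2 T1.b=1
T1.a=2 T1.b=2

outcome vector order: (T1.a,T1.b)
|PSO outcomes| = 9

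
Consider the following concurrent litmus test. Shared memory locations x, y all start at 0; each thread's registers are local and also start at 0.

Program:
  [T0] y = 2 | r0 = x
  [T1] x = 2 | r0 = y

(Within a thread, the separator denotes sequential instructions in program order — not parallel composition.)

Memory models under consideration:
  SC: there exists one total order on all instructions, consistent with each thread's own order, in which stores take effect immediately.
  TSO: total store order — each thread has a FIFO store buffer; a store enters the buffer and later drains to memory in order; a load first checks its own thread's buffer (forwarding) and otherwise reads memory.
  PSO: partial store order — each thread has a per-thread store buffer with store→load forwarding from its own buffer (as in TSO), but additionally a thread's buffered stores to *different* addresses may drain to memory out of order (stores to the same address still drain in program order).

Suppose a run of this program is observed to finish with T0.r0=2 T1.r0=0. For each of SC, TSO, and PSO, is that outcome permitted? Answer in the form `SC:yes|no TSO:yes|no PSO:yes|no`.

outcome vector order: (T0.r0,T1.r0)
[SC] allowed = {02, 20, 22}
[TSO] allowed = {00, 02, 20, 22}
[PSO] allowed = {00, 02, 20, 22}
target 20 ∈ {SC,TSO,PSO}

SC:yes TSO:yes PSO:yes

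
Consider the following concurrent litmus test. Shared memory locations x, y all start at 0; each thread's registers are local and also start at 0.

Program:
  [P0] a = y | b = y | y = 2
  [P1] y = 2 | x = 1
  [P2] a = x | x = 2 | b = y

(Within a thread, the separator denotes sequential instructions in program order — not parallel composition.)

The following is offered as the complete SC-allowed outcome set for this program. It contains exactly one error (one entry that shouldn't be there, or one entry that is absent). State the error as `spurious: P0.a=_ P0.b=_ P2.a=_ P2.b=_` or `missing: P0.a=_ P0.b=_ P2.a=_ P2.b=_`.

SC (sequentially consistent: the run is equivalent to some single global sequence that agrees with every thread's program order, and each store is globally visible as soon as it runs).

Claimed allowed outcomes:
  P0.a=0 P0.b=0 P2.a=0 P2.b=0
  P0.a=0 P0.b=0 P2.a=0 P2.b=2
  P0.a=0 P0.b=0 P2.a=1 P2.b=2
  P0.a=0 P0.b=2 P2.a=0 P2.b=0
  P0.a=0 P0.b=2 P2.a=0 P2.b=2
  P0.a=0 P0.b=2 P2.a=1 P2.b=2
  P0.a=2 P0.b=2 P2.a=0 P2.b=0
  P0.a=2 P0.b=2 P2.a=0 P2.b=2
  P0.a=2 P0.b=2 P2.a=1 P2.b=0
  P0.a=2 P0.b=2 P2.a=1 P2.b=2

outcome vector order: (P0.a,P0.b,P2.a,P2.b)
SC: 9 outcomes — {0/0/0/0, 0/0/0/2, 0/0/1/2, 0/2/0/0, 0/2/0/2, 0/2/1/2, 2/2/0/0, 2/2/0/2, 2/2/1/2}
claimed∖SC = {2/2/1/0}

spurious: P0.a=2 P0.b=2 P2.a=1 P2.b=0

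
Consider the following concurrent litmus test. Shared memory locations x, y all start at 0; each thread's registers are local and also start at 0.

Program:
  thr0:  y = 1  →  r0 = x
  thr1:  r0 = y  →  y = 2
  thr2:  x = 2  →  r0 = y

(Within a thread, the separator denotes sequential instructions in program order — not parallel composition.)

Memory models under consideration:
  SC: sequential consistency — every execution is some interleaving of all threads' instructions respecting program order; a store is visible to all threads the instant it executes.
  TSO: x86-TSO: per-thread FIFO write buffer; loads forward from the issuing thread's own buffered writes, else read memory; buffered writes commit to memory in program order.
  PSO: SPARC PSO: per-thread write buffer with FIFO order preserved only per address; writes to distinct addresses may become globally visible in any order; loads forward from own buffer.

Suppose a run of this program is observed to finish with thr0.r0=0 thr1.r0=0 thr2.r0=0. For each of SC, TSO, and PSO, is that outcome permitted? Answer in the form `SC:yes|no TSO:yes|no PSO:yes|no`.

SC:no TSO:yes PSO:yes

outcome vector order: (thr0.r0,thr1.r0,thr2.r0)
SC: 10 outcomes — {0/0/1, 0/0/2, 0/1/1, 0/1/2, 2/0/0, 2/0/1, 2/0/2, 2/1/0, 2/1/1, 2/1/2}
TSO: 12 outcomes — {0/0/0, 0/0/1, 0/0/2, 0/1/0, 0/1/1, 0/1/2, 2/0/0, 2/0/1, 2/0/2, 2/1/0, 2/1/1, 2/1/2}
PSO: 12 outcomes — {0/0/0, 0/0/1, 0/0/2, 0/1/0, 0/1/1, 0/1/2, 2/0/0, 2/0/1, 2/0/2, 2/1/0, 2/1/1, 2/1/2}
target 0/0/0 ∈ {TSO,PSO}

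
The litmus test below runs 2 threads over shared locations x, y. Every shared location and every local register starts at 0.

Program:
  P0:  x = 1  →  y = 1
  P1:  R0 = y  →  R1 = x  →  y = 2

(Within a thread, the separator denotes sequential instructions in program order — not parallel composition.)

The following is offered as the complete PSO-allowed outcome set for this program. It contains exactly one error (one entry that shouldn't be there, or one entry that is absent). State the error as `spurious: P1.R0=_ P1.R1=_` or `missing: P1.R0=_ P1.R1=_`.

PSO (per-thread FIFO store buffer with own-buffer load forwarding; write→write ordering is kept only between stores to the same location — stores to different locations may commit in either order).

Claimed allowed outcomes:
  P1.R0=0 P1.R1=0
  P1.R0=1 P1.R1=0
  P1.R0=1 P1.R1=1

missing: P1.R0=0 P1.R1=1

outcome vector order: (P1.R0,P1.R1)
[PSO] allowed = {0/0; 0/1; 1/0; 1/1}
PSO∖claimed = {0/1}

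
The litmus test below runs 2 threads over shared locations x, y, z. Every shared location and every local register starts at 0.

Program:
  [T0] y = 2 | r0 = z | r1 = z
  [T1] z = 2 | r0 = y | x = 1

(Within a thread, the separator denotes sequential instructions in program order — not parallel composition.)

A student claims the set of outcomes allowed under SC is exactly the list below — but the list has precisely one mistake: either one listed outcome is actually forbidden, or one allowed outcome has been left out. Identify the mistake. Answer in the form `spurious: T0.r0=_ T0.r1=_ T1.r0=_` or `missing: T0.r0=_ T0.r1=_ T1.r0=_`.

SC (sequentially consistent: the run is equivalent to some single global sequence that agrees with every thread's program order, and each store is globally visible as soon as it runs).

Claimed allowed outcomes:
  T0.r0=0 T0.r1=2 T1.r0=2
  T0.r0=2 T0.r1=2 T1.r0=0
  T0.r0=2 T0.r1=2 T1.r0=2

missing: T0.r0=0 T0.r1=0 T1.r0=2

outcome vector order: (T0.r0,T0.r1,T1.r0)
SC (4): <0 0 2>; <0 2 2>; <2 2 0>; <2 2 2>
SC∖claimed = {<0 0 2>}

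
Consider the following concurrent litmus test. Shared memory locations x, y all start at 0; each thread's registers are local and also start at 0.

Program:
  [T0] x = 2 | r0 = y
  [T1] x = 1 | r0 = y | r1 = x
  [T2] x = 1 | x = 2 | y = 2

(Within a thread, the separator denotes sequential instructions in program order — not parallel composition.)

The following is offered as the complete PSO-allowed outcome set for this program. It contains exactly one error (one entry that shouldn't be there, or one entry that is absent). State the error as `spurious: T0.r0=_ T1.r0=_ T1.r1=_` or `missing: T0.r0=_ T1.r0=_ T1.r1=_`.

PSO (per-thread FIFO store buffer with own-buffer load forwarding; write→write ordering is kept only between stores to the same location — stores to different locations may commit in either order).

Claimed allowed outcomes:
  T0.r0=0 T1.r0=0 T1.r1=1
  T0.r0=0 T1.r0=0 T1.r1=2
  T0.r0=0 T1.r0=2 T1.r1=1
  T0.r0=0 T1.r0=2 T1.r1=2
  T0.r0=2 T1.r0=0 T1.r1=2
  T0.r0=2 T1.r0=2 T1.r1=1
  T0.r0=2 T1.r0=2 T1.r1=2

outcome vector order: (T0.r0,T1.r0,T1.r1)
under PSO → 001; 002; 021; 022; 201; 202; 221; 222
PSO∖claimed = {201}

missing: T0.r0=2 T1.r0=0 T1.r1=1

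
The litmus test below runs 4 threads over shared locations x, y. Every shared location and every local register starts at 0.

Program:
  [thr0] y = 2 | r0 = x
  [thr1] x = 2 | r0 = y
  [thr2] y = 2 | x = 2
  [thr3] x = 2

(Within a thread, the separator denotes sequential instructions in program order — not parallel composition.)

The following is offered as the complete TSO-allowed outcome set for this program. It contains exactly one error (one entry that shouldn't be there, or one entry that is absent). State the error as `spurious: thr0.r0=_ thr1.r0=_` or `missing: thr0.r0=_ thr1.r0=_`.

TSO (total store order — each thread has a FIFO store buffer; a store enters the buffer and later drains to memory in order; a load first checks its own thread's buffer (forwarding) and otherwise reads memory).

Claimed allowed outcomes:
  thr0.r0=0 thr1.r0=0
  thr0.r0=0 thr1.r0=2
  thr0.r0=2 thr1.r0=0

missing: thr0.r0=2 thr1.r0=2

outcome vector order: (thr0.r0,thr1.r0)
under TSO → <0 0> <0 2> <2 0> <2 2>
TSO∖claimed = {<2 2>}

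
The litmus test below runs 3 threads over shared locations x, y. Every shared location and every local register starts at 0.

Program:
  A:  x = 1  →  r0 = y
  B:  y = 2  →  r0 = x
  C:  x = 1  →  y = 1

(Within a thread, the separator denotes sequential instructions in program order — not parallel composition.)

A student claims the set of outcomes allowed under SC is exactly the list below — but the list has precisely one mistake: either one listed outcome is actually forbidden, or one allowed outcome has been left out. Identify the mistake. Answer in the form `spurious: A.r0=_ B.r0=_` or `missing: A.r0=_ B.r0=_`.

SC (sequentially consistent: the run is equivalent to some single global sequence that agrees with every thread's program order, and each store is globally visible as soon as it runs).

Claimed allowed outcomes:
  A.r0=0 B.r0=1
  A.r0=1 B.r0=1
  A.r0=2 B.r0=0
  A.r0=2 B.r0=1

outcome vector order: (A.r0,B.r0)
under SC → 01; 10; 11; 20; 21
SC∖claimed = {10}

missing: A.r0=1 B.r0=0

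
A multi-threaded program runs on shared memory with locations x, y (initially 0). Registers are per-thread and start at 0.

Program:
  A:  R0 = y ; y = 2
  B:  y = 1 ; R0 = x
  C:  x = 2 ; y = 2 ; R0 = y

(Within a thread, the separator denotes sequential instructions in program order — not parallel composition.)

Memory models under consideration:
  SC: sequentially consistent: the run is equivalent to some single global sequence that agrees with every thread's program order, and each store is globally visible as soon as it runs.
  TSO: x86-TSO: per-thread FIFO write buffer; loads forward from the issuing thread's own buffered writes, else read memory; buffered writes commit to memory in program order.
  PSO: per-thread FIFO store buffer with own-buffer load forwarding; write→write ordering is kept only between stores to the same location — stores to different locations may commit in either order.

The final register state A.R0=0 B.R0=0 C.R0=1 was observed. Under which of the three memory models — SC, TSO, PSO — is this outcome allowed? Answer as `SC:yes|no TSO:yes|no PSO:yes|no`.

SC:no TSO:yes PSO:yes

outcome vector order: (A.R0,B.R0,C.R0)
SC (9): 002, 021, 022, 102, 121, 122, 202, 221, 222
TSO (12): 001, 002, 021, 022, 101, 102, 121, 122, 201, 202, 221, 222
PSO (12): 001, 002, 021, 022, 101, 102, 121, 122, 201, 202, 221, 222
target 001 ∈ {TSO,PSO}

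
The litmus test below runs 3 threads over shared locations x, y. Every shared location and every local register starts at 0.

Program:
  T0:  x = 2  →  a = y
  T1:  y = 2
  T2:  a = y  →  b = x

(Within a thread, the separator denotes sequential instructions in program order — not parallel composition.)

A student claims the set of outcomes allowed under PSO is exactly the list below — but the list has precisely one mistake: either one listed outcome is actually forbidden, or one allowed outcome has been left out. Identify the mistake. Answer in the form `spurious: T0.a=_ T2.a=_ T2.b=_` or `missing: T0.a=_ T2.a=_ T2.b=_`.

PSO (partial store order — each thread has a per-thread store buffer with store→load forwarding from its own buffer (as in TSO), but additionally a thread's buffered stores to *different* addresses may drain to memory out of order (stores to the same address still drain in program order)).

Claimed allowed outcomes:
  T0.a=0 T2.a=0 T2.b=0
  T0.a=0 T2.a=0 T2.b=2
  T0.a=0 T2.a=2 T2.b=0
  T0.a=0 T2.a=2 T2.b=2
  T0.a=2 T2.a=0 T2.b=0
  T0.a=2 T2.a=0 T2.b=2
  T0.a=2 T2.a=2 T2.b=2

outcome vector order: (T0.a,T2.a,T2.b)
[PSO] allowed = {000, 002, 020, 022, 200, 202, 220, 222}
PSO∖claimed = {220}

missing: T0.a=2 T2.a=2 T2.b=0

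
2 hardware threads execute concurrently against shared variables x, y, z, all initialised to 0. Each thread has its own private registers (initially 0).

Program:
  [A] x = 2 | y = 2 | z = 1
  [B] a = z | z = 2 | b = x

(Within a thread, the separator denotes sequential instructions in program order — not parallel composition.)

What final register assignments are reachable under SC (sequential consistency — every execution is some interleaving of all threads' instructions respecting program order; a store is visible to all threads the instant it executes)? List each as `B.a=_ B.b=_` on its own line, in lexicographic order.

outcome vector order: (B.a,B.b)
|SC outcomes| = 3

B.a=0 B.b=0
B.a=0 B.b=2
B.a=1 B.b=2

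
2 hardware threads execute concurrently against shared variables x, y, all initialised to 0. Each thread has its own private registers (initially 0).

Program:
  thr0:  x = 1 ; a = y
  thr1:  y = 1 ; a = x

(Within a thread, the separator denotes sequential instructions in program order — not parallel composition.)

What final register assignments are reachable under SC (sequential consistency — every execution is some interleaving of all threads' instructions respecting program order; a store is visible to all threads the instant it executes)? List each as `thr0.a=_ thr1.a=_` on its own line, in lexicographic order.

outcome vector order: (thr0.a,thr1.a)
|SC outcomes| = 3

thr0.a=0 thr1.a=1
thr0.a=1 thr1.a=0
thr0.a=1 thr1.a=1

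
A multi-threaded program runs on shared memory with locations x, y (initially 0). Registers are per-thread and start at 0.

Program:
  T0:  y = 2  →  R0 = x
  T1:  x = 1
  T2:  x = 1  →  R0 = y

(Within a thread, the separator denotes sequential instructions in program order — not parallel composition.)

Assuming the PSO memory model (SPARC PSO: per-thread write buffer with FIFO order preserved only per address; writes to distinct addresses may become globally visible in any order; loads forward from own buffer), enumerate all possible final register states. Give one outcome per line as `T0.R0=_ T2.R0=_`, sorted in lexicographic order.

outcome vector order: (T0.R0,T2.R0)
|PSO outcomes| = 4

T0.R0=0 T2.R0=0
T0.R0=0 T2.R0=2
T0.R0=1 T2.R0=0
T0.R0=1 T2.R0=2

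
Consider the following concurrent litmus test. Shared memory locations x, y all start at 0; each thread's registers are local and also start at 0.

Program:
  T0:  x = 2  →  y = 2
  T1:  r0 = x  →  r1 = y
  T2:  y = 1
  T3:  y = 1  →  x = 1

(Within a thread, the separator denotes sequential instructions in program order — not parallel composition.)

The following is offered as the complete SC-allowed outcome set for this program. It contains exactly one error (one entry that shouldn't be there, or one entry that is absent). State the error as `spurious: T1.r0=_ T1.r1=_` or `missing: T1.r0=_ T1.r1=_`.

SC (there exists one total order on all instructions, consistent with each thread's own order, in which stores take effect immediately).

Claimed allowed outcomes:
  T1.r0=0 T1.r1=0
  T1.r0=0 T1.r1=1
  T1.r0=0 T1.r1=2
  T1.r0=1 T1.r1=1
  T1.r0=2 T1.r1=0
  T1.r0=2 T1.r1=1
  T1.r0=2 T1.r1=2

outcome vector order: (T1.r0,T1.r1)
under SC → 0/0; 0/1; 0/2; 1/1; 1/2; 2/0; 2/1; 2/2
SC∖claimed = {1/2}

missing: T1.r0=1 T1.r1=2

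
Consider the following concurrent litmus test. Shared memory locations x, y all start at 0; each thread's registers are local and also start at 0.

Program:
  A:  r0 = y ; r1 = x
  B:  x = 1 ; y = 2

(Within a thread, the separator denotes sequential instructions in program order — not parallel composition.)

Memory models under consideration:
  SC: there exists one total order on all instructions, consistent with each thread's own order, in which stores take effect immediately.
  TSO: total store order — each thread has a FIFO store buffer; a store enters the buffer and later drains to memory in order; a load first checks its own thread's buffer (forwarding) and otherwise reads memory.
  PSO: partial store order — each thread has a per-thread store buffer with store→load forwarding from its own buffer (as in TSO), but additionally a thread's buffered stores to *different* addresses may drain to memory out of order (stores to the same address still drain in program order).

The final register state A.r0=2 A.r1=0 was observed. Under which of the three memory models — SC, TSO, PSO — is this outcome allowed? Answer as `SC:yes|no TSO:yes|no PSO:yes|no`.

outcome vector order: (A.r0,A.r1)
SC (3): 0/0 0/1 2/1
TSO (3): 0/0 0/1 2/1
PSO (4): 0/0 0/1 2/0 2/1
target 2/0 ∈ {PSO}

SC:no TSO:no PSO:yes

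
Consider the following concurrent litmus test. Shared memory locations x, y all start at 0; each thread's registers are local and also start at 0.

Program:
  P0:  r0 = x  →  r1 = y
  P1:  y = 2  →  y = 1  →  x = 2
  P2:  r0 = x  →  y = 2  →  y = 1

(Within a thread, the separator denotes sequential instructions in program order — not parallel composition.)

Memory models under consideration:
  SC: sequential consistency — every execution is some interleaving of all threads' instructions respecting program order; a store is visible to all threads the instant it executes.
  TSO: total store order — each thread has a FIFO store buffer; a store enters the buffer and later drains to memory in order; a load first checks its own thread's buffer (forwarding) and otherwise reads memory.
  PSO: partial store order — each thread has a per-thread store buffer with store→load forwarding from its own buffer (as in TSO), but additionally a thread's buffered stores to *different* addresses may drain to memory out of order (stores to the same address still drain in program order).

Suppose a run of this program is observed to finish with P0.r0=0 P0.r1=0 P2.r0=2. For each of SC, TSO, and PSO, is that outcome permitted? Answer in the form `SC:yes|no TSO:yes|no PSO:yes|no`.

SC:yes TSO:yes PSO:yes

outcome vector order: (P0.r0,P0.r1,P2.r0)
SC (10): 0/0/0 0/0/2 0/1/0 0/1/2 0/2/0 0/2/2 2/1/0 2/1/2 2/2/0 2/2/2
TSO (10): 0/0/0 0/0/2 0/1/0 0/1/2 0/2/0 0/2/2 2/1/0 2/1/2 2/2/0 2/2/2
PSO (12): 0/0/0 0/0/2 0/1/0 0/1/2 0/2/0 0/2/2 2/0/0 2/0/2 2/1/0 2/1/2 2/2/0 2/2/2
target 0/0/2 ∈ {SC,TSO,PSO}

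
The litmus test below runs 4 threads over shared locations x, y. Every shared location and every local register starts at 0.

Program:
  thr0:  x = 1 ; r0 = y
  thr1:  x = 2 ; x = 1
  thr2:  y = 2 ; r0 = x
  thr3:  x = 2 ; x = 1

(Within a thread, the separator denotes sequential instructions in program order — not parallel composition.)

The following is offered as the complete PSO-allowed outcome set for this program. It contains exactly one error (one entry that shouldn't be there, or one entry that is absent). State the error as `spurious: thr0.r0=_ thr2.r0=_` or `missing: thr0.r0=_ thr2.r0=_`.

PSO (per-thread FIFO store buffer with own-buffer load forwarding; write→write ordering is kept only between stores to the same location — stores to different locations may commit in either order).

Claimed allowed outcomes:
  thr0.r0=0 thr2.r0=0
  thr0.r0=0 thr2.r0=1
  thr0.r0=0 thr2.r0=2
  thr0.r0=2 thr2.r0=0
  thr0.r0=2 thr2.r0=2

missing: thr0.r0=2 thr2.r0=1

outcome vector order: (thr0.r0,thr2.r0)
under PSO → <0 0> <0 1> <0 2> <2 0> <2 1> <2 2>
PSO∖claimed = {<2 1>}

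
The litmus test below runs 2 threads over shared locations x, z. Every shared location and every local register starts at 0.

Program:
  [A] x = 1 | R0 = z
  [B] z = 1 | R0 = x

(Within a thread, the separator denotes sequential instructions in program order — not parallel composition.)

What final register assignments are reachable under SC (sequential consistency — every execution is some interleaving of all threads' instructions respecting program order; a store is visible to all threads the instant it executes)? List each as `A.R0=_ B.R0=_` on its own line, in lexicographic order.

A.R0=0 B.R0=1
A.R0=1 B.R0=0
A.R0=1 B.R0=1

outcome vector order: (A.R0,B.R0)
|SC outcomes| = 3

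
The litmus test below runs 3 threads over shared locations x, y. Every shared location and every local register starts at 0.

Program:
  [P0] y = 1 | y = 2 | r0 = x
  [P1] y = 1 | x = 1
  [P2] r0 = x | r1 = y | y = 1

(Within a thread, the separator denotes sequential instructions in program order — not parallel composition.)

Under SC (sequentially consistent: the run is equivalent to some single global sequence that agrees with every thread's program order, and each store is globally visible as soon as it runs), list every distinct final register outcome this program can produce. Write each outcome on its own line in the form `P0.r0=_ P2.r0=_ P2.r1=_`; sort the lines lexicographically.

P0.r0=0 P2.r0=0 P2.r1=0
P0.r0=0 P2.r0=0 P2.r1=1
P0.r0=0 P2.r0=0 P2.r1=2
P0.r0=0 P2.r0=1 P2.r1=1
P0.r0=0 P2.r0=1 P2.r1=2
P0.r0=1 P2.r0=0 P2.r1=0
P0.r0=1 P2.r0=0 P2.r1=1
P0.r0=1 P2.r0=0 P2.r1=2
P0.r0=1 P2.r0=1 P2.r1=1
P0.r0=1 P2.r0=1 P2.r1=2

outcome vector order: (P0.r0,P2.r0,P2.r1)
|SC outcomes| = 10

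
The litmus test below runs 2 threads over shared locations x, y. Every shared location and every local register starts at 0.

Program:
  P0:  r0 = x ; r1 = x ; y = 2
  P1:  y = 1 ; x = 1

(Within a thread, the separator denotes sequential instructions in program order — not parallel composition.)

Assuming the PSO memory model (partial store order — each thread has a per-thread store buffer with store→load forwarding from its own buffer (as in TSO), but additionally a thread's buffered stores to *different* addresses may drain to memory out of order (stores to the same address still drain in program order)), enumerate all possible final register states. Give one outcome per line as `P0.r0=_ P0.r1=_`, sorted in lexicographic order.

P0.r0=0 P0.r1=0
P0.r0=0 P0.r1=1
P0.r0=1 P0.r1=1

outcome vector order: (P0.r0,P0.r1)
|PSO outcomes| = 3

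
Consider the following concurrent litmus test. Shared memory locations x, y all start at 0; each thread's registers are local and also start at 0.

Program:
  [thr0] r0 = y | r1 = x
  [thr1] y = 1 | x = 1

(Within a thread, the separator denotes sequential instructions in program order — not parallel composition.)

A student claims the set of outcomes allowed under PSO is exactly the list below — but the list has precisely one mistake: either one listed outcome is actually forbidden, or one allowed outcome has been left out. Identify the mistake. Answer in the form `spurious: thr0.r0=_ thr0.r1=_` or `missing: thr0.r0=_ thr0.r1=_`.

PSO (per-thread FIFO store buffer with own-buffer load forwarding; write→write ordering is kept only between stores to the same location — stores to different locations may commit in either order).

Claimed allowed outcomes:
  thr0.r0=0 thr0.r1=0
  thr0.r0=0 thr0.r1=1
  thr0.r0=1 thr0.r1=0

missing: thr0.r0=1 thr0.r1=1

outcome vector order: (thr0.r0,thr0.r1)
PSO: 4 outcomes — {<0 0> <0 1> <1 0> <1 1>}
PSO∖claimed = {<1 1>}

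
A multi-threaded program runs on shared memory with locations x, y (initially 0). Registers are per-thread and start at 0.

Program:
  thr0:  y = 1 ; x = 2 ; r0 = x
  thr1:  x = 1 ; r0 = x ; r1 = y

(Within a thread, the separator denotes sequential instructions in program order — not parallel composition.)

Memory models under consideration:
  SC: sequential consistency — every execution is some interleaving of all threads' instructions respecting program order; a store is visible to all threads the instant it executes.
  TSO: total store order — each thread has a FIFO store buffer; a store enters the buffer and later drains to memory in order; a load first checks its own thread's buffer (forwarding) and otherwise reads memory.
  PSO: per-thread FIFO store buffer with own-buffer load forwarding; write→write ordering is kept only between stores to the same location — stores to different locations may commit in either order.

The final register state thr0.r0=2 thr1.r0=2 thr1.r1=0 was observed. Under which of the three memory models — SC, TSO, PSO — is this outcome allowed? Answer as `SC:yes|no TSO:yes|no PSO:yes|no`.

outcome vector order: (thr0.r0,thr1.r0,thr1.r1)
[SC] allowed = {(1,1,1) (2,1,0) (2,1,1) (2,2,1)}
[TSO] allowed = {(1,1,0) (1,1,1) (2,1,0) (2,1,1) (2,2,1)}
[PSO] allowed = {(1,1,0) (1,1,1) (2,1,0) (2,1,1) (2,2,0) (2,2,1)}
target (2,2,0) ∈ {PSO}

SC:no TSO:no PSO:yes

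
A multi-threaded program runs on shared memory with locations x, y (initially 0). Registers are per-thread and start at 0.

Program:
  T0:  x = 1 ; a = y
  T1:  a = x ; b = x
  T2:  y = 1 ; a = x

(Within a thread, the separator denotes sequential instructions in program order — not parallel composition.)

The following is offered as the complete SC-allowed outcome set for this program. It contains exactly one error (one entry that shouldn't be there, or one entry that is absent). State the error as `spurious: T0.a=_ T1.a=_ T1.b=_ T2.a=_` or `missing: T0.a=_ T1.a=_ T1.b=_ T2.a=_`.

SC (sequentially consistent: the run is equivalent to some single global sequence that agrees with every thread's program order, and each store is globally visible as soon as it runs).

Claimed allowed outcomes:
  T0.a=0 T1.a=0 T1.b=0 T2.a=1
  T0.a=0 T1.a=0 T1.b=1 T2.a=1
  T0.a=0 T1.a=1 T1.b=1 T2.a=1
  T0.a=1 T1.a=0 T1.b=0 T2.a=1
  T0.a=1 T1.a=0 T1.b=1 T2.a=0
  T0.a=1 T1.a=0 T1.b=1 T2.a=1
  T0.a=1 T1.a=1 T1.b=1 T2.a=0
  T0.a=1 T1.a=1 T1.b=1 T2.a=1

outcome vector order: (T0.a,T1.a,T1.b,T2.a)
SC (9): (0,0,0,1), (0,0,1,1), (0,1,1,1), (1,0,0,0), (1,0,0,1), (1,0,1,0), (1,0,1,1), (1,1,1,0), (1,1,1,1)
SC∖claimed = {(1,0,0,0)}

missing: T0.a=1 T1.a=0 T1.b=0 T2.a=0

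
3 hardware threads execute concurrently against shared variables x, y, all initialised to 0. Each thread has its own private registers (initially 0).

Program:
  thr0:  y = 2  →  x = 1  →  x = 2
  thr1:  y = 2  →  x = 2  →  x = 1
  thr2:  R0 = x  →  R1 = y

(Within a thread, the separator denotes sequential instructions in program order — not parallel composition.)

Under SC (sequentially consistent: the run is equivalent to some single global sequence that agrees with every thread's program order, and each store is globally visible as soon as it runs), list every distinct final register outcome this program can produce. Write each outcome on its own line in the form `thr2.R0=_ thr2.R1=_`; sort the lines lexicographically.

thr2.R0=0 thr2.R1=0
thr2.R0=0 thr2.R1=2
thr2.R0=1 thr2.R1=2
thr2.R0=2 thr2.R1=2

outcome vector order: (thr2.R0,thr2.R1)
|SC outcomes| = 4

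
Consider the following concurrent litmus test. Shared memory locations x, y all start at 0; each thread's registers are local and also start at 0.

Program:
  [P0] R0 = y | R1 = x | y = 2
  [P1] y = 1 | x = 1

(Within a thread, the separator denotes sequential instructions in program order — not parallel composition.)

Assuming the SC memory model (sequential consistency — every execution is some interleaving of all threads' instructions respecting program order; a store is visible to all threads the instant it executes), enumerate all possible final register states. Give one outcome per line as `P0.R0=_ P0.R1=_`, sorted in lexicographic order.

P0.R0=0 P0.R1=0
P0.R0=0 P0.R1=1
P0.R0=1 P0.R1=0
P0.R0=1 P0.R1=1

outcome vector order: (P0.R0,P0.R1)
|SC outcomes| = 4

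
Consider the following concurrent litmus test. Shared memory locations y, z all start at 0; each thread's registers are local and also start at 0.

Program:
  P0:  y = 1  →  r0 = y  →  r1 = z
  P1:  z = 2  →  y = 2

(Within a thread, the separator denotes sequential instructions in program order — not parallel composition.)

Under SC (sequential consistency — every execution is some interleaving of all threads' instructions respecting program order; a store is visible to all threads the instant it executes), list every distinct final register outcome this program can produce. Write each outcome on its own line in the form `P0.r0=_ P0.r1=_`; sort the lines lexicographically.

outcome vector order: (P0.r0,P0.r1)
|SC outcomes| = 3

P0.r0=1 P0.r1=0
P0.r0=1 P0.r1=2
P0.r0=2 P0.r1=2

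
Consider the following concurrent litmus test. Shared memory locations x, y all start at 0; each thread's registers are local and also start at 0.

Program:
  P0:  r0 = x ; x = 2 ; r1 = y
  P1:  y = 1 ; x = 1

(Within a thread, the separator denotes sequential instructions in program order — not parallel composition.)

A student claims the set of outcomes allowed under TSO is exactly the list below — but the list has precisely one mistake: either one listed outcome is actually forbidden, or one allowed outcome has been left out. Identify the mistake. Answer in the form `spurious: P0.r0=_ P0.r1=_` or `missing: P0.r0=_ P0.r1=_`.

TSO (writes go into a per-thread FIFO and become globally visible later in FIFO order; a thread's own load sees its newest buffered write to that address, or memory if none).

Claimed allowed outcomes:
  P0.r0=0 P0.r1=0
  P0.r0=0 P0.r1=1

missing: P0.r0=1 P0.r1=1

outcome vector order: (P0.r0,P0.r1)
under TSO → <0 0>, <0 1>, <1 1>
TSO∖claimed = {<1 1>}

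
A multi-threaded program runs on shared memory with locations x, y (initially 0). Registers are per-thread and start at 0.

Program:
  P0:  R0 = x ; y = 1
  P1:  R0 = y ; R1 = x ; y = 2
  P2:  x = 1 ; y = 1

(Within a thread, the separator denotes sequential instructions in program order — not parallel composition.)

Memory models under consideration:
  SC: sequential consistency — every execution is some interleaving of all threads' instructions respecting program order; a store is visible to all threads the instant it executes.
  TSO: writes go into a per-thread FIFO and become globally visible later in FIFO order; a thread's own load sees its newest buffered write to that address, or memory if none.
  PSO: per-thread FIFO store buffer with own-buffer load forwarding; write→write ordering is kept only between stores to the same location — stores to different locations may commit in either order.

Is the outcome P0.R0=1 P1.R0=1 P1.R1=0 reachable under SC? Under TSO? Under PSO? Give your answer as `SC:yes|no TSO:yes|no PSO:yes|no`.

SC:no TSO:no PSO:yes

outcome vector order: (P0.R0,P1.R0,P1.R1)
[SC] allowed = {000, 001, 010, 011, 100, 101, 111}
[TSO] allowed = {000, 001, 010, 011, 100, 101, 111}
[PSO] allowed = {000, 001, 010, 011, 100, 101, 110, 111}
target 110 ∈ {PSO}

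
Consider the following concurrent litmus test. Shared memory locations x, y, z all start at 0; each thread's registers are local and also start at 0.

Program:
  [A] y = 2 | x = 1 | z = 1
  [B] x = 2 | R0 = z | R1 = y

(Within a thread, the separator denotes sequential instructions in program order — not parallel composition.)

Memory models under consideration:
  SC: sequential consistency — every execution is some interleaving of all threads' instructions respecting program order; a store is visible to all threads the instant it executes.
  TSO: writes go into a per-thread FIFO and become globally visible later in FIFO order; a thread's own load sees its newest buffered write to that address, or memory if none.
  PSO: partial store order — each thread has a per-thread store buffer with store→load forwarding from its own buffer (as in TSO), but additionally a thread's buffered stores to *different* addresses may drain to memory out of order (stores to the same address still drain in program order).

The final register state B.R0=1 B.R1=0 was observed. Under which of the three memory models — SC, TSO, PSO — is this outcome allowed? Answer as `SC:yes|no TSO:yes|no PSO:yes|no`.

outcome vector order: (B.R0,B.R1)
SC: 3 outcomes — {00; 02; 12}
TSO: 3 outcomes — {00; 02; 12}
PSO: 4 outcomes — {00; 02; 10; 12}
target 10 ∈ {PSO}

SC:no TSO:no PSO:yes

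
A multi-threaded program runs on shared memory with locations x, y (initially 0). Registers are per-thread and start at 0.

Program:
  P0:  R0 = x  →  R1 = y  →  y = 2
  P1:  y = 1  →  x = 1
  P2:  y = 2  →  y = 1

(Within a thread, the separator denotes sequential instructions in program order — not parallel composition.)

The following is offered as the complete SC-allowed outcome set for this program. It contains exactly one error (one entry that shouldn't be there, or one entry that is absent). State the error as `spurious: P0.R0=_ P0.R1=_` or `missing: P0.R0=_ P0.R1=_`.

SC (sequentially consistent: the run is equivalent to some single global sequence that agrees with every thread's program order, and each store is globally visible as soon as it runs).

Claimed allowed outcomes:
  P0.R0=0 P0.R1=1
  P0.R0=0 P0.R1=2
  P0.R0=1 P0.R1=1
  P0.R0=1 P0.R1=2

outcome vector order: (P0.R0,P0.R1)
SC: 5 outcomes — {00, 01, 02, 11, 12}
SC∖claimed = {00}

missing: P0.R0=0 P0.R1=0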